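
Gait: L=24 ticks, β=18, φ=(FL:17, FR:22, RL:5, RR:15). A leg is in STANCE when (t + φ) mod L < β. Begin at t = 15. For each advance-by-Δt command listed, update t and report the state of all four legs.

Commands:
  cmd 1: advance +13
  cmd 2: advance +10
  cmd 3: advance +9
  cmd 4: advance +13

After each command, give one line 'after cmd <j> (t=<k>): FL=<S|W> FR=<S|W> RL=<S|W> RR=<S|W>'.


start t=15: FL=S FR=S RL=W RR=S
cmd 1: advance +13 → t=28, phase=(21,2,9,19) → FL=W FR=S RL=S RR=W
cmd 2: advance +10 → t=38, phase=(7,12,19,5) → FL=S FR=S RL=W RR=S
cmd 3: advance +9 → t=47, phase=(16,21,4,14) → FL=S FR=W RL=S RR=S
cmd 4: advance +13 → t=60, phase=(5,10,17,3) → FL=S FR=S RL=S RR=S

after cmd 1 (t=28): FL=W FR=S RL=S RR=W
after cmd 2 (t=38): FL=S FR=S RL=W RR=S
after cmd 3 (t=47): FL=S FR=W RL=S RR=S
after cmd 4 (t=60): FL=S FR=S RL=S RR=S


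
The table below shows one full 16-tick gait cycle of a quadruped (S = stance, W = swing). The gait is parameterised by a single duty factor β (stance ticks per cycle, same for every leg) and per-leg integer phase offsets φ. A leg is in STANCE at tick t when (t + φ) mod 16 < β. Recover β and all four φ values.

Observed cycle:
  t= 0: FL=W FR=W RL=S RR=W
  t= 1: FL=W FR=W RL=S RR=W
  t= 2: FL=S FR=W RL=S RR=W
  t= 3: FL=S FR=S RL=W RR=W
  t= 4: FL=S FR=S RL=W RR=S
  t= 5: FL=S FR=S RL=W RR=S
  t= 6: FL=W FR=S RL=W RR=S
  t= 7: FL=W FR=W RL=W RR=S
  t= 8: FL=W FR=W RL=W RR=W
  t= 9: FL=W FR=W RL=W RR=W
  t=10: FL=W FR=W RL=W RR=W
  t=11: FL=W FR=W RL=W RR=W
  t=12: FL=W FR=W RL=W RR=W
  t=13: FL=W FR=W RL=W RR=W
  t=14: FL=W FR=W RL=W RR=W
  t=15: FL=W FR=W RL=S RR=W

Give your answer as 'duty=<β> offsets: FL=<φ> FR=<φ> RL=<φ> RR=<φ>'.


duty=4 offsets: FL=14 FR=13 RL=1 RR=12

duty β = stance ticks per leg = 4
FL: stance ticks = 4; W→S at t=2 → φ=14
FR: stance ticks = 4; W→S at t=3 → φ=13
RL: stance ticks = 4; W→S at t=15 → φ=1
RR: stance ticks = 4; W→S at t=4 → φ=12


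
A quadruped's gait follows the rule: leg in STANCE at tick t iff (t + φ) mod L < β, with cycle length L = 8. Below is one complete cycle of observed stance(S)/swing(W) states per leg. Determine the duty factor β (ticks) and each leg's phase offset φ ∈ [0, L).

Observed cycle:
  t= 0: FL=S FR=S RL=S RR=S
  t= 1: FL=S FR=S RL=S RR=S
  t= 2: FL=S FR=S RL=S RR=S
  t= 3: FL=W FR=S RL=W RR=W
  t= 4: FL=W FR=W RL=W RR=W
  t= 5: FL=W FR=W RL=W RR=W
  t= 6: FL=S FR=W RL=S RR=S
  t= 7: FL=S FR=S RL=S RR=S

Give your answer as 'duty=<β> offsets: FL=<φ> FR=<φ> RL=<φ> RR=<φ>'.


duty=5 offsets: FL=2 FR=1 RL=2 RR=2

duty β = stance ticks per leg = 5
FL: stance ticks = 5; W→S at t=6 → φ=2
FR: stance ticks = 5; W→S at t=7 → φ=1
RL: stance ticks = 5; W→S at t=6 → φ=2
RR: stance ticks = 5; W→S at t=6 → φ=2


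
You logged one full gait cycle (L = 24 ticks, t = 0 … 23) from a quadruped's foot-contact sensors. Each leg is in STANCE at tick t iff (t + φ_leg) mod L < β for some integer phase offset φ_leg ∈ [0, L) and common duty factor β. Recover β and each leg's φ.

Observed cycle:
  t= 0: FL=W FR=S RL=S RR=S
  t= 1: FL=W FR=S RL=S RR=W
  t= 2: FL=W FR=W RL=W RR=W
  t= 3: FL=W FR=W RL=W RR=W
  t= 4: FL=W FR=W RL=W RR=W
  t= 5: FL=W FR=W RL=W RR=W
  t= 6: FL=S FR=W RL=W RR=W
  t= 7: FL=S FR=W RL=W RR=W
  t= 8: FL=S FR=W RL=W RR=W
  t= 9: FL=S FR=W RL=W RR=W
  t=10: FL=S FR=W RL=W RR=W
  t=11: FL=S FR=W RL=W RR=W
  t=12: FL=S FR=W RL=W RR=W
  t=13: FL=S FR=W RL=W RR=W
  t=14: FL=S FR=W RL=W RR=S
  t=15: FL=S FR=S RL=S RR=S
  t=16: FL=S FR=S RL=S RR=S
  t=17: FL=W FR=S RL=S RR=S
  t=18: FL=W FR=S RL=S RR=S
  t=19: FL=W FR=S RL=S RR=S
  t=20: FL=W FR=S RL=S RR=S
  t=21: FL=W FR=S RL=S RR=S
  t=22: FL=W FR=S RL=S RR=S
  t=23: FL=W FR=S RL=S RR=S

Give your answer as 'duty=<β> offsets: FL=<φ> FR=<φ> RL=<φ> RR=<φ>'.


duty=11 offsets: FL=18 FR=9 RL=9 RR=10

duty β = stance ticks per leg = 11
FL: stance ticks = 11; W→S at t=6 → φ=18
FR: stance ticks = 11; W→S at t=15 → φ=9
RL: stance ticks = 11; W→S at t=15 → φ=9
RR: stance ticks = 11; W→S at t=14 → φ=10


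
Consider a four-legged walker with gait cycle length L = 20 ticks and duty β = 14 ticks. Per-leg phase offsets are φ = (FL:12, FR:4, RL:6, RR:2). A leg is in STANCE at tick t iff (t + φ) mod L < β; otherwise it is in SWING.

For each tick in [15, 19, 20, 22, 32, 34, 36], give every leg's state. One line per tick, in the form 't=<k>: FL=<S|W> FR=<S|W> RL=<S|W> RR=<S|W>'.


t=15: phase=(7,19,1,17) vs β=14 → FL=S FR=W RL=S RR=W
t=19: phase=(11,3,5,1) vs β=14 → FL=S FR=S RL=S RR=S
t=20: phase=(12,4,6,2) vs β=14 → FL=S FR=S RL=S RR=S
t=22: phase=(14,6,8,4) vs β=14 → FL=W FR=S RL=S RR=S
t=32: phase=(4,16,18,14) vs β=14 → FL=S FR=W RL=W RR=W
t=34: phase=(6,18,0,16) vs β=14 → FL=S FR=W RL=S RR=W
t=36: phase=(8,0,2,18) vs β=14 → FL=S FR=S RL=S RR=W

t=15: FL=S FR=W RL=S RR=W
t=19: FL=S FR=S RL=S RR=S
t=20: FL=S FR=S RL=S RR=S
t=22: FL=W FR=S RL=S RR=S
t=32: FL=S FR=W RL=W RR=W
t=34: FL=S FR=W RL=S RR=W
t=36: FL=S FR=S RL=S RR=W


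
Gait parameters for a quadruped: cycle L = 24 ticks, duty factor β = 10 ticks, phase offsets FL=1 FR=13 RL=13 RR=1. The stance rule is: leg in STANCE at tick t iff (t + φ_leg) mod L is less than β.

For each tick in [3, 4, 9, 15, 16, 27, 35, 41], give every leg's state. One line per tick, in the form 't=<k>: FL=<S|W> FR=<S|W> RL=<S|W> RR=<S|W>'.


t=3: phase=(4,16,16,4) vs β=10 → FL=S FR=W RL=W RR=S
t=4: phase=(5,17,17,5) vs β=10 → FL=S FR=W RL=W RR=S
t=9: phase=(10,22,22,10) vs β=10 → FL=W FR=W RL=W RR=W
t=15: phase=(16,4,4,16) vs β=10 → FL=W FR=S RL=S RR=W
t=16: phase=(17,5,5,17) vs β=10 → FL=W FR=S RL=S RR=W
t=27: phase=(4,16,16,4) vs β=10 → FL=S FR=W RL=W RR=S
t=35: phase=(12,0,0,12) vs β=10 → FL=W FR=S RL=S RR=W
t=41: phase=(18,6,6,18) vs β=10 → FL=W FR=S RL=S RR=W

t=3: FL=S FR=W RL=W RR=S
t=4: FL=S FR=W RL=W RR=S
t=9: FL=W FR=W RL=W RR=W
t=15: FL=W FR=S RL=S RR=W
t=16: FL=W FR=S RL=S RR=W
t=27: FL=S FR=W RL=W RR=S
t=35: FL=W FR=S RL=S RR=W
t=41: FL=W FR=S RL=S RR=W


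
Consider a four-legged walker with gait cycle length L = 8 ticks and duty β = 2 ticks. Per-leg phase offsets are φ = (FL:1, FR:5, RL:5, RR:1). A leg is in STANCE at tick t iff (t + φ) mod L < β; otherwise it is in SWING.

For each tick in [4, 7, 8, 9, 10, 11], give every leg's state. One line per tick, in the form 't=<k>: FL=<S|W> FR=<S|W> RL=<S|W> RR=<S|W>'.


t=4: phase=(5,1,1,5) vs β=2 → FL=W FR=S RL=S RR=W
t=7: phase=(0,4,4,0) vs β=2 → FL=S FR=W RL=W RR=S
t=8: phase=(1,5,5,1) vs β=2 → FL=S FR=W RL=W RR=S
t=9: phase=(2,6,6,2) vs β=2 → FL=W FR=W RL=W RR=W
t=10: phase=(3,7,7,3) vs β=2 → FL=W FR=W RL=W RR=W
t=11: phase=(4,0,0,4) vs β=2 → FL=W FR=S RL=S RR=W

t=4: FL=W FR=S RL=S RR=W
t=7: FL=S FR=W RL=W RR=S
t=8: FL=S FR=W RL=W RR=S
t=9: FL=W FR=W RL=W RR=W
t=10: FL=W FR=W RL=W RR=W
t=11: FL=W FR=S RL=S RR=W


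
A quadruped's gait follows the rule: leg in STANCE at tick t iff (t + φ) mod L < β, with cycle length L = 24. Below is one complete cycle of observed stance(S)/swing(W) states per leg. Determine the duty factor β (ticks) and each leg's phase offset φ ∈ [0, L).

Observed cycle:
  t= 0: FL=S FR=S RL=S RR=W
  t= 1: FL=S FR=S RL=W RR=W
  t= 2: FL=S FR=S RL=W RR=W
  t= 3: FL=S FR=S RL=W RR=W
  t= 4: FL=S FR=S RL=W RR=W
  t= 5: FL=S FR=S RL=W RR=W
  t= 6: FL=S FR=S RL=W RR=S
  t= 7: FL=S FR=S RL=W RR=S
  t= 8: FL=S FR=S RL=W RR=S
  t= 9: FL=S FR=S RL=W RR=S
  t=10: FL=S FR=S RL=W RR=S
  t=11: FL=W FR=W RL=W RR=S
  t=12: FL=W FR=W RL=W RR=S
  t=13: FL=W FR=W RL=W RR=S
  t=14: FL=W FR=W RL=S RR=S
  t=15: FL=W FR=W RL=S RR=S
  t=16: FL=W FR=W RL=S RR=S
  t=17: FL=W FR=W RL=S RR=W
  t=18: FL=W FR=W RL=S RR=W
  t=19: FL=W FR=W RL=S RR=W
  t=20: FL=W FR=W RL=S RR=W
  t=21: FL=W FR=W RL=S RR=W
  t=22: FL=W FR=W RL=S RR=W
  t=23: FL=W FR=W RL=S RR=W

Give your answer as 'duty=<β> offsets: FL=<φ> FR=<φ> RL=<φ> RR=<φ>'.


duty=11 offsets: FL=0 FR=0 RL=10 RR=18

duty β = stance ticks per leg = 11
FL: stance ticks = 11; W→S at t=0 → φ=0
FR: stance ticks = 11; W→S at t=0 → φ=0
RL: stance ticks = 11; W→S at t=14 → φ=10
RR: stance ticks = 11; W→S at t=6 → φ=18


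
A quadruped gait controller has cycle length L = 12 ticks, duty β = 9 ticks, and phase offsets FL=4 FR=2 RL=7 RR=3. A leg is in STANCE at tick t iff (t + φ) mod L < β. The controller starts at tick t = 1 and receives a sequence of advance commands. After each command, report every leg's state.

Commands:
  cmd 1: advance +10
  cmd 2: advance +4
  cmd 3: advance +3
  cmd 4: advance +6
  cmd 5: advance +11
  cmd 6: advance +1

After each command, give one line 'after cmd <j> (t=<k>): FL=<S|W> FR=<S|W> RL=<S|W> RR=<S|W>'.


start t=1: FL=S FR=S RL=S RR=S
cmd 1: advance +10 → t=11, phase=(3,1,6,2) → FL=S FR=S RL=S RR=S
cmd 2: advance +4 → t=15, phase=(7,5,10,6) → FL=S FR=S RL=W RR=S
cmd 3: advance +3 → t=18, phase=(10,8,1,9) → FL=W FR=S RL=S RR=W
cmd 4: advance +6 → t=24, phase=(4,2,7,3) → FL=S FR=S RL=S RR=S
cmd 5: advance +11 → t=35, phase=(3,1,6,2) → FL=S FR=S RL=S RR=S
cmd 6: advance +1 → t=36, phase=(4,2,7,3) → FL=S FR=S RL=S RR=S

after cmd 1 (t=11): FL=S FR=S RL=S RR=S
after cmd 2 (t=15): FL=S FR=S RL=W RR=S
after cmd 3 (t=18): FL=W FR=S RL=S RR=W
after cmd 4 (t=24): FL=S FR=S RL=S RR=S
after cmd 5 (t=35): FL=S FR=S RL=S RR=S
after cmd 6 (t=36): FL=S FR=S RL=S RR=S


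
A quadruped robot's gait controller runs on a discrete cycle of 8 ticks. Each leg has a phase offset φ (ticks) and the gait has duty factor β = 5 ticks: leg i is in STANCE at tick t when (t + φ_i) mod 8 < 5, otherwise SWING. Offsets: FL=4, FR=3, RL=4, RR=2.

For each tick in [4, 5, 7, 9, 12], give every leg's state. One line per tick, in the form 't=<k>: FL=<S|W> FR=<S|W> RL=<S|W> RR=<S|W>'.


t=4: phase=(0,7,0,6) vs β=5 → FL=S FR=W RL=S RR=W
t=5: phase=(1,0,1,7) vs β=5 → FL=S FR=S RL=S RR=W
t=7: phase=(3,2,3,1) vs β=5 → FL=S FR=S RL=S RR=S
t=9: phase=(5,4,5,3) vs β=5 → FL=W FR=S RL=W RR=S
t=12: phase=(0,7,0,6) vs β=5 → FL=S FR=W RL=S RR=W

t=4: FL=S FR=W RL=S RR=W
t=5: FL=S FR=S RL=S RR=W
t=7: FL=S FR=S RL=S RR=S
t=9: FL=W FR=S RL=W RR=S
t=12: FL=S FR=W RL=S RR=W


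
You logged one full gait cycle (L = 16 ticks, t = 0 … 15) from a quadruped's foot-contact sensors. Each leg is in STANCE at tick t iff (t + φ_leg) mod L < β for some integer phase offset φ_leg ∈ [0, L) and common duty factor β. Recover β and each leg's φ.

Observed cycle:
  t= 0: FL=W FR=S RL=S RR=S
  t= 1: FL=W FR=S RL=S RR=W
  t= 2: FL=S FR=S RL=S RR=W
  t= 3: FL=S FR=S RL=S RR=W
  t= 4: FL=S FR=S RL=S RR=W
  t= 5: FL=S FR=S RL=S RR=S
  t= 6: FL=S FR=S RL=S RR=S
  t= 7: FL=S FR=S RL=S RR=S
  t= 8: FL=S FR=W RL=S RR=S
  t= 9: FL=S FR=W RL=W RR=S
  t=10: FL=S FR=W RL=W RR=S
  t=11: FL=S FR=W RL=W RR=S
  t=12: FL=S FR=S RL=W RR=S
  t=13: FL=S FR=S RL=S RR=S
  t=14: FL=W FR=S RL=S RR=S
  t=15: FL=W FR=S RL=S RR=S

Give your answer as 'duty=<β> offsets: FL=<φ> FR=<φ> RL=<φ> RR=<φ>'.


duty=12 offsets: FL=14 FR=4 RL=3 RR=11

duty β = stance ticks per leg = 12
FL: stance ticks = 12; W→S at t=2 → φ=14
FR: stance ticks = 12; W→S at t=12 → φ=4
RL: stance ticks = 12; W→S at t=13 → φ=3
RR: stance ticks = 12; W→S at t=5 → φ=11


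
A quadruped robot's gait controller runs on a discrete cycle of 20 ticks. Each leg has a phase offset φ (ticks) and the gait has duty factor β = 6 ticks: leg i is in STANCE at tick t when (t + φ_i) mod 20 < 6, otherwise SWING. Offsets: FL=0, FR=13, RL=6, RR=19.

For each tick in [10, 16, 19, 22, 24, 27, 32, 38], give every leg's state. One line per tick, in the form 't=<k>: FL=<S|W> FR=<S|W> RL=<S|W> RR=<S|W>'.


t=10: phase=(10,3,16,9) vs β=6 → FL=W FR=S RL=W RR=W
t=16: phase=(16,9,2,15) vs β=6 → FL=W FR=W RL=S RR=W
t=19: phase=(19,12,5,18) vs β=6 → FL=W FR=W RL=S RR=W
t=22: phase=(2,15,8,1) vs β=6 → FL=S FR=W RL=W RR=S
t=24: phase=(4,17,10,3) vs β=6 → FL=S FR=W RL=W RR=S
t=27: phase=(7,0,13,6) vs β=6 → FL=W FR=S RL=W RR=W
t=32: phase=(12,5,18,11) vs β=6 → FL=W FR=S RL=W RR=W
t=38: phase=(18,11,4,17) vs β=6 → FL=W FR=W RL=S RR=W

t=10: FL=W FR=S RL=W RR=W
t=16: FL=W FR=W RL=S RR=W
t=19: FL=W FR=W RL=S RR=W
t=22: FL=S FR=W RL=W RR=S
t=24: FL=S FR=W RL=W RR=S
t=27: FL=W FR=S RL=W RR=W
t=32: FL=W FR=S RL=W RR=W
t=38: FL=W FR=W RL=S RR=W


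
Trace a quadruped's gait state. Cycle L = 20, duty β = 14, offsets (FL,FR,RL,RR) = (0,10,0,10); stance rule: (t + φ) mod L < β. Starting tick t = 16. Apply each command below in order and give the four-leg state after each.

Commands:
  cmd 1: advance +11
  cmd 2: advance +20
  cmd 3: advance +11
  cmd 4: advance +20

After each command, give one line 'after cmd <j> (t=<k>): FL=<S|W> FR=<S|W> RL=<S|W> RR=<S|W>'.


start t=16: FL=W FR=S RL=W RR=S
cmd 1: advance +11 → t=27, phase=(7,17,7,17) → FL=S FR=W RL=S RR=W
cmd 2: advance +20 → t=47, phase=(7,17,7,17) → FL=S FR=W RL=S RR=W
cmd 3: advance +11 → t=58, phase=(18,8,18,8) → FL=W FR=S RL=W RR=S
cmd 4: advance +20 → t=78, phase=(18,8,18,8) → FL=W FR=S RL=W RR=S

after cmd 1 (t=27): FL=S FR=W RL=S RR=W
after cmd 2 (t=47): FL=S FR=W RL=S RR=W
after cmd 3 (t=58): FL=W FR=S RL=W RR=S
after cmd 4 (t=78): FL=W FR=S RL=W RR=S


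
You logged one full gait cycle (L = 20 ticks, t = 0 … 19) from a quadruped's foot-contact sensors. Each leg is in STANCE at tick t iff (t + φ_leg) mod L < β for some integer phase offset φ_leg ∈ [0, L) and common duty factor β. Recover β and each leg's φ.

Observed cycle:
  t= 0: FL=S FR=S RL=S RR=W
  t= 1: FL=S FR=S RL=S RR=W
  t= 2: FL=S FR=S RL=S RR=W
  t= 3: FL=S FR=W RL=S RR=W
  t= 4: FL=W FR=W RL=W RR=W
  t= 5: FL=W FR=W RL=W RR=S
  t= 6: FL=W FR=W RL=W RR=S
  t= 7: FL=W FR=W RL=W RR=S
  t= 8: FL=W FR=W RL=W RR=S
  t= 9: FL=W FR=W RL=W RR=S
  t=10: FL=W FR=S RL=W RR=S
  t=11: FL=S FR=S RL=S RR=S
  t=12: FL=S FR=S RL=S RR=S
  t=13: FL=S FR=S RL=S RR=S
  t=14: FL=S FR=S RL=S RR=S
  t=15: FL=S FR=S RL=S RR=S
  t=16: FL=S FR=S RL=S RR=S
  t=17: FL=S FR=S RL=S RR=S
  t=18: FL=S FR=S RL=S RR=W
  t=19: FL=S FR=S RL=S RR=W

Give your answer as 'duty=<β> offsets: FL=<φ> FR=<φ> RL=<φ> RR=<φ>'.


duty=13 offsets: FL=9 FR=10 RL=9 RR=15

duty β = stance ticks per leg = 13
FL: stance ticks = 13; W→S at t=11 → φ=9
FR: stance ticks = 13; W→S at t=10 → φ=10
RL: stance ticks = 13; W→S at t=11 → φ=9
RR: stance ticks = 13; W→S at t=5 → φ=15


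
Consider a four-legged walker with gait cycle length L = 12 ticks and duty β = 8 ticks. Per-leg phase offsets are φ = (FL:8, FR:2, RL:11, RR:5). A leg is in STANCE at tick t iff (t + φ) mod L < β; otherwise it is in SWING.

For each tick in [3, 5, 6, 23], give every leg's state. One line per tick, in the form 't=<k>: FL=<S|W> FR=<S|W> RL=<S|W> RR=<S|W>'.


t=3: phase=(11,5,2,8) vs β=8 → FL=W FR=S RL=S RR=W
t=5: phase=(1,7,4,10) vs β=8 → FL=S FR=S RL=S RR=W
t=6: phase=(2,8,5,11) vs β=8 → FL=S FR=W RL=S RR=W
t=23: phase=(7,1,10,4) vs β=8 → FL=S FR=S RL=W RR=S

t=3: FL=W FR=S RL=S RR=W
t=5: FL=S FR=S RL=S RR=W
t=6: FL=S FR=W RL=S RR=W
t=23: FL=S FR=S RL=W RR=S


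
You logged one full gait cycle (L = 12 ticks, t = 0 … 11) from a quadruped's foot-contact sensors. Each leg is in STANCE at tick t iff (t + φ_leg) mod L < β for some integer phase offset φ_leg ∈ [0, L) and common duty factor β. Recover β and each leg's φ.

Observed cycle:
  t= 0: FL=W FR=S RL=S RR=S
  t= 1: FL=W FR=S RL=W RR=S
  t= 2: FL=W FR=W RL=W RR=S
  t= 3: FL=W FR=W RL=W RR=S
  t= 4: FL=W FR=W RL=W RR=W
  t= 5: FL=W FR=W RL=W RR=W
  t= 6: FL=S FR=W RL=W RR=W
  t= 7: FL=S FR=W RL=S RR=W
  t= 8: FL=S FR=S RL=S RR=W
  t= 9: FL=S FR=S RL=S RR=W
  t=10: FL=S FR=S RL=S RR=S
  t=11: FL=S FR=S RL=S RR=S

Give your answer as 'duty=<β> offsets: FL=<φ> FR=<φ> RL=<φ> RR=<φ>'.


duty β = stance ticks per leg = 6
FL: stance ticks = 6; W→S at t=6 → φ=6
FR: stance ticks = 6; W→S at t=8 → φ=4
RL: stance ticks = 6; W→S at t=7 → φ=5
RR: stance ticks = 6; W→S at t=10 → φ=2

duty=6 offsets: FL=6 FR=4 RL=5 RR=2


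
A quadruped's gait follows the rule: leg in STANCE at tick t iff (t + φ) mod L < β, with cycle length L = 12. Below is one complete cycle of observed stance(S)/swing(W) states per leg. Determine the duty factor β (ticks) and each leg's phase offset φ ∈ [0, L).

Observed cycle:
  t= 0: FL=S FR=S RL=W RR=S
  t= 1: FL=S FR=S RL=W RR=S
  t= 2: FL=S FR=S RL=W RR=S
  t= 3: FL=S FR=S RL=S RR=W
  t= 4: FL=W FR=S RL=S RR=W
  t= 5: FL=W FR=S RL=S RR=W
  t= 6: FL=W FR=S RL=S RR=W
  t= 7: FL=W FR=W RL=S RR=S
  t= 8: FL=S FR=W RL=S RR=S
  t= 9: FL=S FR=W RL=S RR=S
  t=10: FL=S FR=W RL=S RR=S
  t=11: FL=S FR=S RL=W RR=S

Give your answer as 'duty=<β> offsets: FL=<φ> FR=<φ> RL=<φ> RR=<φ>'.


duty β = stance ticks per leg = 8
FL: stance ticks = 8; W→S at t=8 → φ=4
FR: stance ticks = 8; W→S at t=11 → φ=1
RL: stance ticks = 8; W→S at t=3 → φ=9
RR: stance ticks = 8; W→S at t=7 → φ=5

duty=8 offsets: FL=4 FR=1 RL=9 RR=5


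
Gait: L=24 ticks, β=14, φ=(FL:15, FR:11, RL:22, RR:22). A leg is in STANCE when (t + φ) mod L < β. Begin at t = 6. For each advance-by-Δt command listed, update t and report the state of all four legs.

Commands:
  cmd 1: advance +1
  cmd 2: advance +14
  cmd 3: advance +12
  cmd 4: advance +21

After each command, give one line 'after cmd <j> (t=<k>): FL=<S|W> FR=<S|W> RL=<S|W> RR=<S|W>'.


after cmd 1 (t=7): FL=W FR=W RL=S RR=S
after cmd 2 (t=21): FL=S FR=S RL=W RR=W
after cmd 3 (t=33): FL=S FR=W RL=S RR=S
after cmd 4 (t=54): FL=W FR=W RL=S RR=S

start t=6: FL=W FR=W RL=S RR=S
cmd 1: advance +1 → t=7, phase=(22,18,5,5) → FL=W FR=W RL=S RR=S
cmd 2: advance +14 → t=21, phase=(12,8,19,19) → FL=S FR=S RL=W RR=W
cmd 3: advance +12 → t=33, phase=(0,20,7,7) → FL=S FR=W RL=S RR=S
cmd 4: advance +21 → t=54, phase=(21,17,4,4) → FL=W FR=W RL=S RR=S


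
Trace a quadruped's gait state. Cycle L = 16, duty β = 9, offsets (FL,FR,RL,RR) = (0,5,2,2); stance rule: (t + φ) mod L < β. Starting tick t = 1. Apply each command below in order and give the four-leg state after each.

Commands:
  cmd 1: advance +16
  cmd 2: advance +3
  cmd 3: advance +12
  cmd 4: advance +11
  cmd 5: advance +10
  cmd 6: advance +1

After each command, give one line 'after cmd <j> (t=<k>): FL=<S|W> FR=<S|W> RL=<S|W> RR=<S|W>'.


after cmd 1 (t=17): FL=S FR=S RL=S RR=S
after cmd 2 (t=20): FL=S FR=W RL=S RR=S
after cmd 3 (t=32): FL=S FR=S RL=S RR=S
after cmd 4 (t=43): FL=W FR=S RL=W RR=W
after cmd 5 (t=53): FL=S FR=W RL=S RR=S
after cmd 6 (t=54): FL=S FR=W RL=S RR=S

start t=1: FL=S FR=S RL=S RR=S
cmd 1: advance +16 → t=17, phase=(1,6,3,3) → FL=S FR=S RL=S RR=S
cmd 2: advance +3 → t=20, phase=(4,9,6,6) → FL=S FR=W RL=S RR=S
cmd 3: advance +12 → t=32, phase=(0,5,2,2) → FL=S FR=S RL=S RR=S
cmd 4: advance +11 → t=43, phase=(11,0,13,13) → FL=W FR=S RL=W RR=W
cmd 5: advance +10 → t=53, phase=(5,10,7,7) → FL=S FR=W RL=S RR=S
cmd 6: advance +1 → t=54, phase=(6,11,8,8) → FL=S FR=W RL=S RR=S


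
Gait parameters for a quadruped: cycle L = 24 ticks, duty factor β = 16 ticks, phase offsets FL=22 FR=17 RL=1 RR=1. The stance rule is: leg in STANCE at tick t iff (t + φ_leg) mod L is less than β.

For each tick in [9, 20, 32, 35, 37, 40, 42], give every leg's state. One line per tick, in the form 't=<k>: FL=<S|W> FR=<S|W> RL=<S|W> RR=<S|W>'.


t=9: phase=(7,2,10,10) vs β=16 → FL=S FR=S RL=S RR=S
t=20: phase=(18,13,21,21) vs β=16 → FL=W FR=S RL=W RR=W
t=32: phase=(6,1,9,9) vs β=16 → FL=S FR=S RL=S RR=S
t=35: phase=(9,4,12,12) vs β=16 → FL=S FR=S RL=S RR=S
t=37: phase=(11,6,14,14) vs β=16 → FL=S FR=S RL=S RR=S
t=40: phase=(14,9,17,17) vs β=16 → FL=S FR=S RL=W RR=W
t=42: phase=(16,11,19,19) vs β=16 → FL=W FR=S RL=W RR=W

t=9: FL=S FR=S RL=S RR=S
t=20: FL=W FR=S RL=W RR=W
t=32: FL=S FR=S RL=S RR=S
t=35: FL=S FR=S RL=S RR=S
t=37: FL=S FR=S RL=S RR=S
t=40: FL=S FR=S RL=W RR=W
t=42: FL=W FR=S RL=W RR=W


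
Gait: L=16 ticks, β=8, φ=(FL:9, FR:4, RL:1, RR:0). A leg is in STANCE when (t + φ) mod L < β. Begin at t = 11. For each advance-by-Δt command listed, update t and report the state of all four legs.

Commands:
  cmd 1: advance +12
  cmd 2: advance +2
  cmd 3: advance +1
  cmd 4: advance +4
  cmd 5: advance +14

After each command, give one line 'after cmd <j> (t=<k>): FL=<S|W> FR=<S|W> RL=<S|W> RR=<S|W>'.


start t=11: FL=S FR=W RL=W RR=W
cmd 1: advance +12 → t=23, phase=(0,11,8,7) → FL=S FR=W RL=W RR=S
cmd 2: advance +2 → t=25, phase=(2,13,10,9) → FL=S FR=W RL=W RR=W
cmd 3: advance +1 → t=26, phase=(3,14,11,10) → FL=S FR=W RL=W RR=W
cmd 4: advance +4 → t=30, phase=(7,2,15,14) → FL=S FR=S RL=W RR=W
cmd 5: advance +14 → t=44, phase=(5,0,13,12) → FL=S FR=S RL=W RR=W

after cmd 1 (t=23): FL=S FR=W RL=W RR=S
after cmd 2 (t=25): FL=S FR=W RL=W RR=W
after cmd 3 (t=26): FL=S FR=W RL=W RR=W
after cmd 4 (t=30): FL=S FR=S RL=W RR=W
after cmd 5 (t=44): FL=S FR=S RL=W RR=W


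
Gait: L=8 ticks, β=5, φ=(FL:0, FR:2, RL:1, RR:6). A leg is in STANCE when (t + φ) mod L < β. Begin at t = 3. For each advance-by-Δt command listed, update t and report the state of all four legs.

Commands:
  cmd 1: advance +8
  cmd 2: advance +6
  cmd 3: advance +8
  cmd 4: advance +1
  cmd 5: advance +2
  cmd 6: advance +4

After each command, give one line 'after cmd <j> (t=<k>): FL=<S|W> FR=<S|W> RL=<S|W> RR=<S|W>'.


start t=3: FL=S FR=W RL=S RR=S
cmd 1: advance +8 → t=11, phase=(3,5,4,1) → FL=S FR=W RL=S RR=S
cmd 2: advance +6 → t=17, phase=(1,3,2,7) → FL=S FR=S RL=S RR=W
cmd 3: advance +8 → t=25, phase=(1,3,2,7) → FL=S FR=S RL=S RR=W
cmd 4: advance +1 → t=26, phase=(2,4,3,0) → FL=S FR=S RL=S RR=S
cmd 5: advance +2 → t=28, phase=(4,6,5,2) → FL=S FR=W RL=W RR=S
cmd 6: advance +4 → t=32, phase=(0,2,1,6) → FL=S FR=S RL=S RR=W

after cmd 1 (t=11): FL=S FR=W RL=S RR=S
after cmd 2 (t=17): FL=S FR=S RL=S RR=W
after cmd 3 (t=25): FL=S FR=S RL=S RR=W
after cmd 4 (t=26): FL=S FR=S RL=S RR=S
after cmd 5 (t=28): FL=S FR=W RL=W RR=S
after cmd 6 (t=32): FL=S FR=S RL=S RR=W


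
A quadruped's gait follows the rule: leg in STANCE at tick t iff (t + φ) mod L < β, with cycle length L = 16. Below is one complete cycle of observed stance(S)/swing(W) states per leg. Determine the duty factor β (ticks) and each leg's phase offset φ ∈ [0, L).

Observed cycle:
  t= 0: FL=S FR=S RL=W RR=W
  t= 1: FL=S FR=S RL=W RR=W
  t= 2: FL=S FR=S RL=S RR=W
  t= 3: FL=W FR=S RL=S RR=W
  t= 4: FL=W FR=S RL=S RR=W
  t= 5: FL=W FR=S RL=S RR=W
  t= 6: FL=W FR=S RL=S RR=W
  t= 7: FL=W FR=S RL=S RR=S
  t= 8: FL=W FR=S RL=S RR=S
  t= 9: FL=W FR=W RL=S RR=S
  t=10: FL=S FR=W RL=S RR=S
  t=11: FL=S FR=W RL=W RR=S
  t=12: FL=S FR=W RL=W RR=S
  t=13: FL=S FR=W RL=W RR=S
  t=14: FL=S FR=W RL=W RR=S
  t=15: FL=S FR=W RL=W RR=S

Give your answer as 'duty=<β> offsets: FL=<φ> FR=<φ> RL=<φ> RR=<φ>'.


duty=9 offsets: FL=6 FR=0 RL=14 RR=9

duty β = stance ticks per leg = 9
FL: stance ticks = 9; W→S at t=10 → φ=6
FR: stance ticks = 9; W→S at t=0 → φ=0
RL: stance ticks = 9; W→S at t=2 → φ=14
RR: stance ticks = 9; W→S at t=7 → φ=9


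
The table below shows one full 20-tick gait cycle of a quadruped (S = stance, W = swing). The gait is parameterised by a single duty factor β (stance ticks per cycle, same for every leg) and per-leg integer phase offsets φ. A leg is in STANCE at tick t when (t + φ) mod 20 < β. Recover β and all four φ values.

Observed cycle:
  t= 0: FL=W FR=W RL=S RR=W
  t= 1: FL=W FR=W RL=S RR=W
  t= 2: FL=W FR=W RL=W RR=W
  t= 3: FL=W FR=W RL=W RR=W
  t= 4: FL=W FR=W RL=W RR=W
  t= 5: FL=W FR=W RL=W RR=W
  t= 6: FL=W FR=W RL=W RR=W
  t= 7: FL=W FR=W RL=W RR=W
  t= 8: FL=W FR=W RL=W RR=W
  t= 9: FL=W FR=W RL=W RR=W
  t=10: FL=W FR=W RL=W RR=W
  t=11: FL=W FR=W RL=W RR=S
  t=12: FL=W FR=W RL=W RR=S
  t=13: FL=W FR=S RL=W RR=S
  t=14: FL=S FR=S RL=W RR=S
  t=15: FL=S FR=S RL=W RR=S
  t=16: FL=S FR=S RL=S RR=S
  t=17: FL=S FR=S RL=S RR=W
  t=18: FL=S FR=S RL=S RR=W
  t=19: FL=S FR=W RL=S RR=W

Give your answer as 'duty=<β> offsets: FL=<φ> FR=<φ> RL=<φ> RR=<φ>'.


duty β = stance ticks per leg = 6
FL: stance ticks = 6; W→S at t=14 → φ=6
FR: stance ticks = 6; W→S at t=13 → φ=7
RL: stance ticks = 6; W→S at t=16 → φ=4
RR: stance ticks = 6; W→S at t=11 → φ=9

duty=6 offsets: FL=6 FR=7 RL=4 RR=9


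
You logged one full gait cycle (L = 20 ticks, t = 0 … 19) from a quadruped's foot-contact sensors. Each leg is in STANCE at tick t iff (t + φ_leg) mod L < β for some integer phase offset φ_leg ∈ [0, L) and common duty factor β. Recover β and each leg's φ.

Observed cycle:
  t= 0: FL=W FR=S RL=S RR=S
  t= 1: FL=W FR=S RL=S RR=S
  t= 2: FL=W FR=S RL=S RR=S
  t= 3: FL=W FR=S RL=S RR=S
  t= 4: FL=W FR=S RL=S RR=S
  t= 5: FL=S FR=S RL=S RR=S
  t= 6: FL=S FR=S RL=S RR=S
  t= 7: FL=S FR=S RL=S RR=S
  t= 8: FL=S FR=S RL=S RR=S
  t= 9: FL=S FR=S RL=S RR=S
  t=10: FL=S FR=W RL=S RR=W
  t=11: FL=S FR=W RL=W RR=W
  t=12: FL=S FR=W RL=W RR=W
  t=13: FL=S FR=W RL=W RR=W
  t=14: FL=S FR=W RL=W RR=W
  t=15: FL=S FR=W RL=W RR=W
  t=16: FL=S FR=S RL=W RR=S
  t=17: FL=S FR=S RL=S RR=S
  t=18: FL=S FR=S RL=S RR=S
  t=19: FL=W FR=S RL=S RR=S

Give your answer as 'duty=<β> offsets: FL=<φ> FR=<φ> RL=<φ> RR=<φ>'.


duty β = stance ticks per leg = 14
FL: stance ticks = 14; W→S at t=5 → φ=15
FR: stance ticks = 14; W→S at t=16 → φ=4
RL: stance ticks = 14; W→S at t=17 → φ=3
RR: stance ticks = 14; W→S at t=16 → φ=4

duty=14 offsets: FL=15 FR=4 RL=3 RR=4


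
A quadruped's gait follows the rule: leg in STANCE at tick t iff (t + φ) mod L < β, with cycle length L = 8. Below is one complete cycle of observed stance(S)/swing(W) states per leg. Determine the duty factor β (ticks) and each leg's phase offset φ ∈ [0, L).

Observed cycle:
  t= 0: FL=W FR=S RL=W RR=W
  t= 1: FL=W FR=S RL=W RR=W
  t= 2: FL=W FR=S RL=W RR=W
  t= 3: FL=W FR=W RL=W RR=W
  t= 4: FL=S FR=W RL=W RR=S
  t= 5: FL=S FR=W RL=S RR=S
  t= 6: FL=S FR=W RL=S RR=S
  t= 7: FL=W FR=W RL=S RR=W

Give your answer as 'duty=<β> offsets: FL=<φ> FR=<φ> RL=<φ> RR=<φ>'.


duty β = stance ticks per leg = 3
FL: stance ticks = 3; W→S at t=4 → φ=4
FR: stance ticks = 3; W→S at t=0 → φ=0
RL: stance ticks = 3; W→S at t=5 → φ=3
RR: stance ticks = 3; W→S at t=4 → φ=4

duty=3 offsets: FL=4 FR=0 RL=3 RR=4


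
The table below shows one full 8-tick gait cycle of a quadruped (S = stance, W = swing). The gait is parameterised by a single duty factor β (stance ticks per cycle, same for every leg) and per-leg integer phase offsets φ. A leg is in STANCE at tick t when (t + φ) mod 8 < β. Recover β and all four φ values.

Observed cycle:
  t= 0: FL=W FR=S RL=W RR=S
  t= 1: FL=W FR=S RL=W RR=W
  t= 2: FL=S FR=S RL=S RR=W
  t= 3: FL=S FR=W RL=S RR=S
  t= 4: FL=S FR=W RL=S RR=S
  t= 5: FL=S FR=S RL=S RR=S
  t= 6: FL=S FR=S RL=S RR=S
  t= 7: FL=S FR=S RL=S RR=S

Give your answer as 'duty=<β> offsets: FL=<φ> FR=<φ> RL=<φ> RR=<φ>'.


duty β = stance ticks per leg = 6
FL: stance ticks = 6; W→S at t=2 → φ=6
FR: stance ticks = 6; W→S at t=5 → φ=3
RL: stance ticks = 6; W→S at t=2 → φ=6
RR: stance ticks = 6; W→S at t=3 → φ=5

duty=6 offsets: FL=6 FR=3 RL=6 RR=5


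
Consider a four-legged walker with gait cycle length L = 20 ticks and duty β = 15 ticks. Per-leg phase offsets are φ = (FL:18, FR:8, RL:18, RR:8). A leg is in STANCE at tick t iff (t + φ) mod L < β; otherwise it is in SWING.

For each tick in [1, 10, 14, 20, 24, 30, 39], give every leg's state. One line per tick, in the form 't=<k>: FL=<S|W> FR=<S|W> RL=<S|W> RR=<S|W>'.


t=1: phase=(19,9,19,9) vs β=15 → FL=W FR=S RL=W RR=S
t=10: phase=(8,18,8,18) vs β=15 → FL=S FR=W RL=S RR=W
t=14: phase=(12,2,12,2) vs β=15 → FL=S FR=S RL=S RR=S
t=20: phase=(18,8,18,8) vs β=15 → FL=W FR=S RL=W RR=S
t=24: phase=(2,12,2,12) vs β=15 → FL=S FR=S RL=S RR=S
t=30: phase=(8,18,8,18) vs β=15 → FL=S FR=W RL=S RR=W
t=39: phase=(17,7,17,7) vs β=15 → FL=W FR=S RL=W RR=S

t=1: FL=W FR=S RL=W RR=S
t=10: FL=S FR=W RL=S RR=W
t=14: FL=S FR=S RL=S RR=S
t=20: FL=W FR=S RL=W RR=S
t=24: FL=S FR=S RL=S RR=S
t=30: FL=S FR=W RL=S RR=W
t=39: FL=W FR=S RL=W RR=S


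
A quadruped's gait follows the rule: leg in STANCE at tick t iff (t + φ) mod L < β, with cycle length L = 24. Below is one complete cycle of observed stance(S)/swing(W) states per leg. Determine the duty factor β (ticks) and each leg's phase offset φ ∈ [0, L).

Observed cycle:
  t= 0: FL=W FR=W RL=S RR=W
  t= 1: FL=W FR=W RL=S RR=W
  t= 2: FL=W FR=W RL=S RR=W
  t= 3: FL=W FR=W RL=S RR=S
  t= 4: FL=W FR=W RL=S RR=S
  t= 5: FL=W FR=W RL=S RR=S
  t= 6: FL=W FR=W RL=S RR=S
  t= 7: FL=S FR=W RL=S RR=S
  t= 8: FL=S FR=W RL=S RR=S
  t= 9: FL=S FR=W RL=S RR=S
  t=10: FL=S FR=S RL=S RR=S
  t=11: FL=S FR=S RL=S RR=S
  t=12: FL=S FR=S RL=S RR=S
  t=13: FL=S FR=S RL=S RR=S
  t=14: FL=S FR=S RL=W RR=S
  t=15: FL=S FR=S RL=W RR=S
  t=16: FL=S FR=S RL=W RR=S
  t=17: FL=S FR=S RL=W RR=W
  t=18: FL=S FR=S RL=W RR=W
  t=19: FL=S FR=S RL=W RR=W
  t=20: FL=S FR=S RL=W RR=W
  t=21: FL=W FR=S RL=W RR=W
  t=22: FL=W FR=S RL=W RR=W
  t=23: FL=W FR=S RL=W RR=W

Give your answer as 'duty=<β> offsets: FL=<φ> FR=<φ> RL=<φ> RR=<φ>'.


duty=14 offsets: FL=17 FR=14 RL=0 RR=21

duty β = stance ticks per leg = 14
FL: stance ticks = 14; W→S at t=7 → φ=17
FR: stance ticks = 14; W→S at t=10 → φ=14
RL: stance ticks = 14; W→S at t=0 → φ=0
RR: stance ticks = 14; W→S at t=3 → φ=21


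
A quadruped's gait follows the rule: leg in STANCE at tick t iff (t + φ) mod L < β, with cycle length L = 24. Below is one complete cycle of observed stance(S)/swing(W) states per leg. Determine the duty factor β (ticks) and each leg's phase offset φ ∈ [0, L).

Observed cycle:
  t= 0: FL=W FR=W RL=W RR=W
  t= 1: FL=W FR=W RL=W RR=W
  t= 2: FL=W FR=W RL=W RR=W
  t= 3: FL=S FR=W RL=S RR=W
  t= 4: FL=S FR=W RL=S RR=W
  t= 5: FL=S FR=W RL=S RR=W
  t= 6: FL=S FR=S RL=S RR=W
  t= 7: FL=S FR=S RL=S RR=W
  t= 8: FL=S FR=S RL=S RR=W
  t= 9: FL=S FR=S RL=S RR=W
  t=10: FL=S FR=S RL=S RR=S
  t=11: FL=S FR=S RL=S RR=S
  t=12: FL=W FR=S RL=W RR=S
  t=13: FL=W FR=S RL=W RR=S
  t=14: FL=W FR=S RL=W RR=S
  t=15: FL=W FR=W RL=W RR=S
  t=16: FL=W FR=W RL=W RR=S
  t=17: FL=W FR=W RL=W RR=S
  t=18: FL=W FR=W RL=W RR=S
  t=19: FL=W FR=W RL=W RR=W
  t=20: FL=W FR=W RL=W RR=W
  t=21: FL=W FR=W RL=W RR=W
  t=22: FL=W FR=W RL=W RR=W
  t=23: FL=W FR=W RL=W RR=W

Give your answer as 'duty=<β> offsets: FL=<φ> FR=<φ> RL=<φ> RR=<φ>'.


duty=9 offsets: FL=21 FR=18 RL=21 RR=14

duty β = stance ticks per leg = 9
FL: stance ticks = 9; W→S at t=3 → φ=21
FR: stance ticks = 9; W→S at t=6 → φ=18
RL: stance ticks = 9; W→S at t=3 → φ=21
RR: stance ticks = 9; W→S at t=10 → φ=14


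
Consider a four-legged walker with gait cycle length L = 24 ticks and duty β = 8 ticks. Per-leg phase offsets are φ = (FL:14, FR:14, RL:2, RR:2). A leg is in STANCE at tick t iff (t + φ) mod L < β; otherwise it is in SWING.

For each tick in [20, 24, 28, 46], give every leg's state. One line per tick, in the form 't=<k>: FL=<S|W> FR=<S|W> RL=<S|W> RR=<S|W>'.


t=20: FL=W FR=W RL=W RR=W
t=24: FL=W FR=W RL=S RR=S
t=28: FL=W FR=W RL=S RR=S
t=46: FL=W FR=W RL=S RR=S

t=20: phase=(10,10,22,22) vs β=8 → FL=W FR=W RL=W RR=W
t=24: phase=(14,14,2,2) vs β=8 → FL=W FR=W RL=S RR=S
t=28: phase=(18,18,6,6) vs β=8 → FL=W FR=W RL=S RR=S
t=46: phase=(12,12,0,0) vs β=8 → FL=W FR=W RL=S RR=S


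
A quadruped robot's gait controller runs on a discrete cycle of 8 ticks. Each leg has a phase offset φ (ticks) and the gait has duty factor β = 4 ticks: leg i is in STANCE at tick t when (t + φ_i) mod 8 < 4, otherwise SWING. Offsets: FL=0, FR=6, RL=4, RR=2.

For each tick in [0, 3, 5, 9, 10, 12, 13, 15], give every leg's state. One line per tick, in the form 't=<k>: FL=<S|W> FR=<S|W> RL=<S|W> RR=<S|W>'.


t=0: FL=S FR=W RL=W RR=S
t=3: FL=S FR=S RL=W RR=W
t=5: FL=W FR=S RL=S RR=W
t=9: FL=S FR=W RL=W RR=S
t=10: FL=S FR=S RL=W RR=W
t=12: FL=W FR=S RL=S RR=W
t=13: FL=W FR=S RL=S RR=W
t=15: FL=W FR=W RL=S RR=S

t=0: phase=(0,6,4,2) vs β=4 → FL=S FR=W RL=W RR=S
t=3: phase=(3,1,7,5) vs β=4 → FL=S FR=S RL=W RR=W
t=5: phase=(5,3,1,7) vs β=4 → FL=W FR=S RL=S RR=W
t=9: phase=(1,7,5,3) vs β=4 → FL=S FR=W RL=W RR=S
t=10: phase=(2,0,6,4) vs β=4 → FL=S FR=S RL=W RR=W
t=12: phase=(4,2,0,6) vs β=4 → FL=W FR=S RL=S RR=W
t=13: phase=(5,3,1,7) vs β=4 → FL=W FR=S RL=S RR=W
t=15: phase=(7,5,3,1) vs β=4 → FL=W FR=W RL=S RR=S


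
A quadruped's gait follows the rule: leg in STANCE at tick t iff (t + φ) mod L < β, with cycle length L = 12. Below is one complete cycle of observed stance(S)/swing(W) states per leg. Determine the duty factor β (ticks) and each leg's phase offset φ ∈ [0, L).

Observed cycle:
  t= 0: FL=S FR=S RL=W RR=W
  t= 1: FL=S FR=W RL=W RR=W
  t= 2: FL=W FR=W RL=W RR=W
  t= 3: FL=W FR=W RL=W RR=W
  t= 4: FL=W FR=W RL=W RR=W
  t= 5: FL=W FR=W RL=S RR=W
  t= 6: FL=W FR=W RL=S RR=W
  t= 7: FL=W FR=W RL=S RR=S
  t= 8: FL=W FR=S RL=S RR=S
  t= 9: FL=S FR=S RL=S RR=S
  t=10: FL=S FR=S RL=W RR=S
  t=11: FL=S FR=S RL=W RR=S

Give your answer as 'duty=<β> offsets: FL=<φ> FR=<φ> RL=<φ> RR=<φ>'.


duty=5 offsets: FL=3 FR=4 RL=7 RR=5

duty β = stance ticks per leg = 5
FL: stance ticks = 5; W→S at t=9 → φ=3
FR: stance ticks = 5; W→S at t=8 → φ=4
RL: stance ticks = 5; W→S at t=5 → φ=7
RR: stance ticks = 5; W→S at t=7 → φ=5


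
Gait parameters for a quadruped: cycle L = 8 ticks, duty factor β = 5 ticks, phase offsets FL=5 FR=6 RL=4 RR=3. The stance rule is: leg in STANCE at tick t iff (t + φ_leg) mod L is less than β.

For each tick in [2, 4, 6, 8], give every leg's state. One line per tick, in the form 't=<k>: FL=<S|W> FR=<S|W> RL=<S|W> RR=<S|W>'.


t=2: FL=W FR=S RL=W RR=W
t=4: FL=S FR=S RL=S RR=W
t=6: FL=S FR=S RL=S RR=S
t=8: FL=W FR=W RL=S RR=S

t=2: phase=(7,0,6,5) vs β=5 → FL=W FR=S RL=W RR=W
t=4: phase=(1,2,0,7) vs β=5 → FL=S FR=S RL=S RR=W
t=6: phase=(3,4,2,1) vs β=5 → FL=S FR=S RL=S RR=S
t=8: phase=(5,6,4,3) vs β=5 → FL=W FR=W RL=S RR=S


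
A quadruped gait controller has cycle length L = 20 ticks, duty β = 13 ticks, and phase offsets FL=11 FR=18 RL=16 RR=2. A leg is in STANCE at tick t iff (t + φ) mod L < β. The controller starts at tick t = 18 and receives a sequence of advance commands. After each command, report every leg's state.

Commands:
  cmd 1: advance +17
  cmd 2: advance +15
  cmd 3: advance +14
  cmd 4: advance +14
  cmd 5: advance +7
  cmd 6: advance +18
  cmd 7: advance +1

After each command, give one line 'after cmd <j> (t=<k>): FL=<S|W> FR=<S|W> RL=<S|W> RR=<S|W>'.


after cmd 1 (t=35): FL=S FR=W RL=S RR=W
after cmd 2 (t=50): FL=S FR=S RL=S RR=S
after cmd 3 (t=64): FL=W FR=S RL=S RR=S
after cmd 4 (t=78): FL=S FR=W RL=W RR=S
after cmd 5 (t=85): FL=W FR=S RL=S RR=S
after cmd 6 (t=103): FL=W FR=S RL=W RR=S
after cmd 7 (t=104): FL=W FR=S RL=S RR=S

start t=18: FL=S FR=W RL=W RR=S
cmd 1: advance +17 → t=35, phase=(6,13,11,17) → FL=S FR=W RL=S RR=W
cmd 2: advance +15 → t=50, phase=(1,8,6,12) → FL=S FR=S RL=S RR=S
cmd 3: advance +14 → t=64, phase=(15,2,0,6) → FL=W FR=S RL=S RR=S
cmd 4: advance +14 → t=78, phase=(9,16,14,0) → FL=S FR=W RL=W RR=S
cmd 5: advance +7 → t=85, phase=(16,3,1,7) → FL=W FR=S RL=S RR=S
cmd 6: advance +18 → t=103, phase=(14,1,19,5) → FL=W FR=S RL=W RR=S
cmd 7: advance +1 → t=104, phase=(15,2,0,6) → FL=W FR=S RL=S RR=S


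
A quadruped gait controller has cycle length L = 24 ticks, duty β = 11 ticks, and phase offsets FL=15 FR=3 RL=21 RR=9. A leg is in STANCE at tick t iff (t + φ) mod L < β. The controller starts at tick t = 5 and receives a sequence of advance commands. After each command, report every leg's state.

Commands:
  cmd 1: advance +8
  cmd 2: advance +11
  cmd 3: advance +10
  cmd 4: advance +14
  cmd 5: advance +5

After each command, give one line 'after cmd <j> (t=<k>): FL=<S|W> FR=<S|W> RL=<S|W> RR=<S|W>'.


after cmd 1 (t=13): FL=S FR=W RL=S RR=W
after cmd 2 (t=24): FL=W FR=S RL=W RR=S
after cmd 3 (t=34): FL=S FR=W RL=S RR=W
after cmd 4 (t=48): FL=W FR=S RL=W RR=S
after cmd 5 (t=53): FL=W FR=S RL=S RR=W

start t=5: FL=W FR=S RL=S RR=W
cmd 1: advance +8 → t=13, phase=(4,16,10,22) → FL=S FR=W RL=S RR=W
cmd 2: advance +11 → t=24, phase=(15,3,21,9) → FL=W FR=S RL=W RR=S
cmd 3: advance +10 → t=34, phase=(1,13,7,19) → FL=S FR=W RL=S RR=W
cmd 4: advance +14 → t=48, phase=(15,3,21,9) → FL=W FR=S RL=W RR=S
cmd 5: advance +5 → t=53, phase=(20,8,2,14) → FL=W FR=S RL=S RR=W


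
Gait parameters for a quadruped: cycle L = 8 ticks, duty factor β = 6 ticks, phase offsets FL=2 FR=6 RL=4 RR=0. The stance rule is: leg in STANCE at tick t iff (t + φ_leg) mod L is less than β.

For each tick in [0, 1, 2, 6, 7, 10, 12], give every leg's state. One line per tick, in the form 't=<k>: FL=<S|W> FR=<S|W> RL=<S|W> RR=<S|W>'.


t=0: FL=S FR=W RL=S RR=S
t=1: FL=S FR=W RL=S RR=S
t=2: FL=S FR=S RL=W RR=S
t=6: FL=S FR=S RL=S RR=W
t=7: FL=S FR=S RL=S RR=W
t=10: FL=S FR=S RL=W RR=S
t=12: FL=W FR=S RL=S RR=S

t=0: phase=(2,6,4,0) vs β=6 → FL=S FR=W RL=S RR=S
t=1: phase=(3,7,5,1) vs β=6 → FL=S FR=W RL=S RR=S
t=2: phase=(4,0,6,2) vs β=6 → FL=S FR=S RL=W RR=S
t=6: phase=(0,4,2,6) vs β=6 → FL=S FR=S RL=S RR=W
t=7: phase=(1,5,3,7) vs β=6 → FL=S FR=S RL=S RR=W
t=10: phase=(4,0,6,2) vs β=6 → FL=S FR=S RL=W RR=S
t=12: phase=(6,2,0,4) vs β=6 → FL=W FR=S RL=S RR=S


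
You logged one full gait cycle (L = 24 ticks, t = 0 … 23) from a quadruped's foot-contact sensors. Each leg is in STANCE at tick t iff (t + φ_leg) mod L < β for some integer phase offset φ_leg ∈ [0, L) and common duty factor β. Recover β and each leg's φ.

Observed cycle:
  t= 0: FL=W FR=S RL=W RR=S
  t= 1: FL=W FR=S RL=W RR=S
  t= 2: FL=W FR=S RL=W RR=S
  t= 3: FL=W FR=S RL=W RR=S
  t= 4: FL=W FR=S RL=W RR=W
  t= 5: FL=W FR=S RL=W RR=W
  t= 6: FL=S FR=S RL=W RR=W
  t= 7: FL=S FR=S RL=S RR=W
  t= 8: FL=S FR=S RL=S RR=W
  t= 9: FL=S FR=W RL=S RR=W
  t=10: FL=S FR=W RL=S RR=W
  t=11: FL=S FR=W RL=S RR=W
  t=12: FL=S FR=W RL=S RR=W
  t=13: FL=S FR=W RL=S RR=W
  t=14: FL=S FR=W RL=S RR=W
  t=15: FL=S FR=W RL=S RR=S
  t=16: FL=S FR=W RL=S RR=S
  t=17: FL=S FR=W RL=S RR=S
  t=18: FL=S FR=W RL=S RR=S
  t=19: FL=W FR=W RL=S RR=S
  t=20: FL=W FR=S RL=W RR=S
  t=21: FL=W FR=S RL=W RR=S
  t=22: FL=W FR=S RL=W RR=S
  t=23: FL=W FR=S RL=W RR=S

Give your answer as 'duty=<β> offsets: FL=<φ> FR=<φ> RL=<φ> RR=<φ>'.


duty β = stance ticks per leg = 13
FL: stance ticks = 13; W→S at t=6 → φ=18
FR: stance ticks = 13; W→S at t=20 → φ=4
RL: stance ticks = 13; W→S at t=7 → φ=17
RR: stance ticks = 13; W→S at t=15 → φ=9

duty=13 offsets: FL=18 FR=4 RL=17 RR=9


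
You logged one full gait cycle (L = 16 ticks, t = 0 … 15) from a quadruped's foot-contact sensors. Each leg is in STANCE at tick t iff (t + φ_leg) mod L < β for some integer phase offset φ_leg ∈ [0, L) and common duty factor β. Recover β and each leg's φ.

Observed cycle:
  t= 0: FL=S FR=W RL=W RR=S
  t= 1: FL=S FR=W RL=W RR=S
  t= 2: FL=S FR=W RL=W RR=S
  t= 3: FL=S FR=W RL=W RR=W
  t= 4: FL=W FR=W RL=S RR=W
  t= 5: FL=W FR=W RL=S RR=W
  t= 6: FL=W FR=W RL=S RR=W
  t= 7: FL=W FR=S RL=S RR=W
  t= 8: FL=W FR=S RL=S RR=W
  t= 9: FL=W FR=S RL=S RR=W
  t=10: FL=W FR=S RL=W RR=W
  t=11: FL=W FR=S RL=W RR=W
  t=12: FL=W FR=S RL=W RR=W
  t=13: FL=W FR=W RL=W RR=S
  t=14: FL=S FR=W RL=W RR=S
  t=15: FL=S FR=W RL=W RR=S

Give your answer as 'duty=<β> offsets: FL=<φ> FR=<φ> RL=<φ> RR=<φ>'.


duty=6 offsets: FL=2 FR=9 RL=12 RR=3

duty β = stance ticks per leg = 6
FL: stance ticks = 6; W→S at t=14 → φ=2
FR: stance ticks = 6; W→S at t=7 → φ=9
RL: stance ticks = 6; W→S at t=4 → φ=12
RR: stance ticks = 6; W→S at t=13 → φ=3


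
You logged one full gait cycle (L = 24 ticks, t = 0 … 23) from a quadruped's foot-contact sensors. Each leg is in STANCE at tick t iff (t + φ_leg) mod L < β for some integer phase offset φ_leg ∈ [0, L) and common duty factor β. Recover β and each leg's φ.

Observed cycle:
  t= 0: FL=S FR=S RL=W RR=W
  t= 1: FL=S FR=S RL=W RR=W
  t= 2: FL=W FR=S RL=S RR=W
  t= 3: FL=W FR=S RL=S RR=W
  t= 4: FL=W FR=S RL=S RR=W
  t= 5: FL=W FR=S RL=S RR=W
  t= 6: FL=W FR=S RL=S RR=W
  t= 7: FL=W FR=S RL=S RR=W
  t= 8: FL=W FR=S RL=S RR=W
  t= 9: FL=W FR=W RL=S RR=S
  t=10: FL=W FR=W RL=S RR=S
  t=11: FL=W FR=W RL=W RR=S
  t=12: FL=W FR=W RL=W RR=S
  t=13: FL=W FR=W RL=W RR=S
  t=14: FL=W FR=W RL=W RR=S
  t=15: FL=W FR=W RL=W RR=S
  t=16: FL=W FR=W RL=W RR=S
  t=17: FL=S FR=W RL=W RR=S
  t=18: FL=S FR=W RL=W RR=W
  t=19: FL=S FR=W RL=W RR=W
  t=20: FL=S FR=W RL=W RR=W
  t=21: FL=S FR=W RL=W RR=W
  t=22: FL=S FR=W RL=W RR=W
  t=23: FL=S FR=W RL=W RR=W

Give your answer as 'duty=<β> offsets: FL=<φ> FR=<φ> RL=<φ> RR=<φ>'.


duty=9 offsets: FL=7 FR=0 RL=22 RR=15

duty β = stance ticks per leg = 9
FL: stance ticks = 9; W→S at t=17 → φ=7
FR: stance ticks = 9; W→S at t=0 → φ=0
RL: stance ticks = 9; W→S at t=2 → φ=22
RR: stance ticks = 9; W→S at t=9 → φ=15
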